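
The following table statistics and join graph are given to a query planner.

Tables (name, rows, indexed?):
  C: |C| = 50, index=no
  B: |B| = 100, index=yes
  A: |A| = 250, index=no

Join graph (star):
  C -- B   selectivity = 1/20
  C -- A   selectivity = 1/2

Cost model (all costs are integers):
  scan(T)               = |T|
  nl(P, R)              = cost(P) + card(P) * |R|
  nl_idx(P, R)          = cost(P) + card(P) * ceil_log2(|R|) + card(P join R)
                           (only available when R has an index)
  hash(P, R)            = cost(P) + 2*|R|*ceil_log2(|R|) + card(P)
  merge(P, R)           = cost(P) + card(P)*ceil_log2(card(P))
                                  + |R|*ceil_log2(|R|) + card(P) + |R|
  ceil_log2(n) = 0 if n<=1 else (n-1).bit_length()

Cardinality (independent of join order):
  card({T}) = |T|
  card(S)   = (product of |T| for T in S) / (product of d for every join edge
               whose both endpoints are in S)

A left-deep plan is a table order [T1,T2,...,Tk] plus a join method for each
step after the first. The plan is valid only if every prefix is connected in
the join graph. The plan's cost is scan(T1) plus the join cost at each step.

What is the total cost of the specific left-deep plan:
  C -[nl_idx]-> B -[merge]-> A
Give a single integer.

step 1: scan C: cost=50, card=50
step 2: join B via nl_idx
    card(P join B) = 50*100/(20) = 250
    cost = 50 + 50*7 + 250 = 650
step 3: join A via merge
    card(P join A) = 250*250/(2) = 31250
    cost = 650 + 250*8 + 250*8 + 250 + 250 = 5150

5150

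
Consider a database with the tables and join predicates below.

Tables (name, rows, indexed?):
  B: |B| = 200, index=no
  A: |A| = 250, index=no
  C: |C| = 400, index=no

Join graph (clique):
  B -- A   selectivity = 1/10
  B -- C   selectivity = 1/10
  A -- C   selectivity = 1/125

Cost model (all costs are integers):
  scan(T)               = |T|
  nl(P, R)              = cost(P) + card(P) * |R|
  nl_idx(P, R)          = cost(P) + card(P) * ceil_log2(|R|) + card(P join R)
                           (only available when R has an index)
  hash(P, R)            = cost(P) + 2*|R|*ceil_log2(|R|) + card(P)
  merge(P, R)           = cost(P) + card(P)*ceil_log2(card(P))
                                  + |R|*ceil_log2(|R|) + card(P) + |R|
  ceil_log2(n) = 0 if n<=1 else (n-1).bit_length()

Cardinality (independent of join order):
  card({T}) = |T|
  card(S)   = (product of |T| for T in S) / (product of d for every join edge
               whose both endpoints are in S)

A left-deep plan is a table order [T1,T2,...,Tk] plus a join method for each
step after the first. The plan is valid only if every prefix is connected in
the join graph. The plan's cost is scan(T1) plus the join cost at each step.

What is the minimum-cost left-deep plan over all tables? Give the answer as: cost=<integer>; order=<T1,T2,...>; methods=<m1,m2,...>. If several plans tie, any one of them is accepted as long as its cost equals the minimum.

Selinger DP (subsets sized 1..n):
  {B}: scan cost=200, card=200
  {A}: scan cost=250, card=250
  {C}: scan cost=400, card=400
  {AB}: card=5000; try (B,hash)→3700, (A,merge)→4250, (B,merge)→4300, (A,hash)→4400, (A,nl)→50200, (B,nl)→50250; best=3700 via (B,hash)
  {BC}: card=8000; try (B,hash)→4000, (C,merge)→6000, (B,merge)→6200, (C,hash)→7600, (C,nl)→80200, (B,nl)→80400; best=4000 via (B,hash)
  {AC}: card=800; try (A,hash)→4800, (C,merge)→6500, (A,merge)→6650, (C,hash)→7700, (C,nl)→100250, (A,nl)→100400; best=4800 via (A,hash)
  {ABC}: card=1600; try (B,hash)→8800, (B,merge)→15400, (C,hash)→15900, (A,hash)→16000, (C,merge)→77700, (A,merge)→118250 …(+3); best=8800 via (B,hash)

cost=8800; order=C,A,B; methods=hash,hash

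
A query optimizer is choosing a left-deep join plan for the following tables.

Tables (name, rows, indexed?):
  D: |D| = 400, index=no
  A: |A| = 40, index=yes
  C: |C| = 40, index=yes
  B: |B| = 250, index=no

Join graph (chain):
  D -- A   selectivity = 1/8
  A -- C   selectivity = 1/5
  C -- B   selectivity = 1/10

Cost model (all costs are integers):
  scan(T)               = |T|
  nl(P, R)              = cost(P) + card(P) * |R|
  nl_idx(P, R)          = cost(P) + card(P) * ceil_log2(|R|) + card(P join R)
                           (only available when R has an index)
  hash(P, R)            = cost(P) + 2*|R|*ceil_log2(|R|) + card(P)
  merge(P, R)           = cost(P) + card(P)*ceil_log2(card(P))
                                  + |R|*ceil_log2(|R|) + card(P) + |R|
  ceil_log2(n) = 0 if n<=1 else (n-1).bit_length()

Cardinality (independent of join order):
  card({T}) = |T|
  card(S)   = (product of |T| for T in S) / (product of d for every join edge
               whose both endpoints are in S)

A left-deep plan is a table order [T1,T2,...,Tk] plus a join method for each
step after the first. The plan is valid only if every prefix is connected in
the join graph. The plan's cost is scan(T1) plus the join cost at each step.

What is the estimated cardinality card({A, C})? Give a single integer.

Tables in S: A(40), C(40)
Edges inside S: A-C(d=5)
numerator = 40 * 40 = 1600
denominator = 5 = 5
card(S) = 1600 / 5 = 320

320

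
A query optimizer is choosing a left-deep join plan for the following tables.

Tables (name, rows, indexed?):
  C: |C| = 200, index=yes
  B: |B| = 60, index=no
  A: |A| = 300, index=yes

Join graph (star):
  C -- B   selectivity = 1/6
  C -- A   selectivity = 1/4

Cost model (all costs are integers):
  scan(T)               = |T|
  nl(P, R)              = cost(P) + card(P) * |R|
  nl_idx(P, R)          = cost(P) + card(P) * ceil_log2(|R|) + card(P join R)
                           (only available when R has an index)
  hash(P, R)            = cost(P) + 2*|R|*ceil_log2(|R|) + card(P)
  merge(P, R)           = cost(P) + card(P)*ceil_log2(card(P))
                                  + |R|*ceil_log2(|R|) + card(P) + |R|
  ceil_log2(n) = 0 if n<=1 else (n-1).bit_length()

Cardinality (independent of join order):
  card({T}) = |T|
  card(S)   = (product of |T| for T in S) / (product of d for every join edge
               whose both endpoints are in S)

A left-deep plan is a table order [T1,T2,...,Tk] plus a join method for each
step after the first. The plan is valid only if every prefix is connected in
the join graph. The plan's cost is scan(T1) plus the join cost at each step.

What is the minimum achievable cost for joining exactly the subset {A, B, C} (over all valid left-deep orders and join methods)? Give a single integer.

8520

Selinger DP over subsets of {A,B,C}:
  {C}: scan cost=200, card=200
  {B}: scan cost=60, card=60
  {A}: scan cost=300, card=300
  {BC}: card=2000; try (B,hash)→1120, (C,merge)→2280, (B,merge)→2420, (C,nl_idx)→2540, (C,hash)→3320, (C,nl)→12060 …(+1); best=1120 via (B,hash)
  {AC}: card=15000; try (C,hash)→3800, (A,merge)→5000, (C,merge)→5100, (A,hash)→5800, (A,nl_idx)→17000, (C,nl_idx)→17700 …(+2); best=3800 via (C,hash)
  {ABC}: card=150000; try (A,hash)→8520, (B,hash)→19520, (A,merge)→28120, (A,nl_idx)→169120, (B,merge)→229220, (A,nl)→601120 …(+1); best=8520 via (A,hash)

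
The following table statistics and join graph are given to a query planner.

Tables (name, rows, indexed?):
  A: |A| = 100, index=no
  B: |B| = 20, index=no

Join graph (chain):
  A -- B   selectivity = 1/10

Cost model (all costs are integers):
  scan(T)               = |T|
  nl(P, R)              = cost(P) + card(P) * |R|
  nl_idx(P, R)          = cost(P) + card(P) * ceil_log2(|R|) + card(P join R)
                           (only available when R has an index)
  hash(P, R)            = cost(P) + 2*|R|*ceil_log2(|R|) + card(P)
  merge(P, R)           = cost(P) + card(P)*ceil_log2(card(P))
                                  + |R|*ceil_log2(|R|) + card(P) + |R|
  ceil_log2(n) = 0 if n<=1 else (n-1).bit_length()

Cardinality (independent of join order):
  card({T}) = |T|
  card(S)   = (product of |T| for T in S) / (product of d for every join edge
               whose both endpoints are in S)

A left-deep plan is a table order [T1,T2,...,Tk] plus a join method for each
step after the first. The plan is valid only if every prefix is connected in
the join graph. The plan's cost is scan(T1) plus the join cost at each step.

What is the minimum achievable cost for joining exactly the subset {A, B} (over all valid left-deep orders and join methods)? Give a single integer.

400

Selinger DP over subsets of {A,B}:
  {A}: scan cost=100, card=100
  {B}: scan cost=20, card=20
  {AB}: card=200; try (B,hash)→400, (A,merge)→940, (B,merge)→1020, (A,hash)→1440, (A,nl)→2020, (B,nl)→2100; best=400 via (B,hash)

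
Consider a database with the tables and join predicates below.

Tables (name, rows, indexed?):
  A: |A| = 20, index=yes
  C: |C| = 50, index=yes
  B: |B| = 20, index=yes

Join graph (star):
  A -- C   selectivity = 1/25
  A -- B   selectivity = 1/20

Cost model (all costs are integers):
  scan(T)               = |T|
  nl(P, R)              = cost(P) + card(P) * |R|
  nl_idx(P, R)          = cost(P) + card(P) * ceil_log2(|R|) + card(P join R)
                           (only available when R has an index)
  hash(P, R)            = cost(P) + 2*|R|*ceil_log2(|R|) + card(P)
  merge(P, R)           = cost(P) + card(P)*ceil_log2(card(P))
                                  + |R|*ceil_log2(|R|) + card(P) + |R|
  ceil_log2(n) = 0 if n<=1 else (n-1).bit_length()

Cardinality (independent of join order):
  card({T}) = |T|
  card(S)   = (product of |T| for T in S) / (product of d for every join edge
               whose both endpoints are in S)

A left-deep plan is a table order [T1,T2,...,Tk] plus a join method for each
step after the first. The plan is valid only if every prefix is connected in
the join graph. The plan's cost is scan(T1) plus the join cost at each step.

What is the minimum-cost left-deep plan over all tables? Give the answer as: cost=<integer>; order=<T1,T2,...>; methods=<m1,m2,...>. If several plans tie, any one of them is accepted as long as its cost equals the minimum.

cost=300; order=A,B,C; methods=nl_idx,nl_idx

Selinger DP (subsets sized 1..n):
  {A}: scan cost=20, card=20
  {C}: scan cost=50, card=50
  {B}: scan cost=20, card=20
  {AC}: card=40; try (C,nl_idx)→180, (A,hash)→300, (A,nl_idx)→340, (C,merge)→490, (A,merge)→520, (C,hash)→640 …(+2); best=180 via (C,nl_idx)
  {AB}: card=20; try (B,nl_idx)→140, (A,nl_idx)→140, (B,hash)→240, (A,hash)→240, (B,merge)→260, (A,merge)→260 …(+2); best=140 via (B,nl_idx)
  {ABC}: card=40; try (C,nl_idx)→300, (B,hash)→420, (B,nl_idx)→420, (B,merge)→580, (C,merge)→610, (C,hash)→760 …(+2); best=300 via (C,nl_idx)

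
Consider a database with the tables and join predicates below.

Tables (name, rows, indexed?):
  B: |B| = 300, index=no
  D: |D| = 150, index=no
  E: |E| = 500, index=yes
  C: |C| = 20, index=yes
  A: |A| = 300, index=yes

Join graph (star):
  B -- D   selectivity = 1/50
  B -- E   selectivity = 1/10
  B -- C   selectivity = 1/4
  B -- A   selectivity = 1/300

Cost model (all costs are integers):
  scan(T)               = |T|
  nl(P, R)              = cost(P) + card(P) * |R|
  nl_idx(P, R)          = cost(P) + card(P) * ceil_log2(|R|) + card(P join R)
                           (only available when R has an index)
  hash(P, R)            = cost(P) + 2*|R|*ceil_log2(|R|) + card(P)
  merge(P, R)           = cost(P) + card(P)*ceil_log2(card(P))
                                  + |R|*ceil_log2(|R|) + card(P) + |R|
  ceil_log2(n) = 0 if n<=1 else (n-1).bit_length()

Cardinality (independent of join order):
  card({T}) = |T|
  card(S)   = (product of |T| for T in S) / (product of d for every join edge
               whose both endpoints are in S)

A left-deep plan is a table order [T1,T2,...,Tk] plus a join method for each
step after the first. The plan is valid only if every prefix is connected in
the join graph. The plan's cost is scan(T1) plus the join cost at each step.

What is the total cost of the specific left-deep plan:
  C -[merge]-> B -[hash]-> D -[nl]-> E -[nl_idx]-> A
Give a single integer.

step 1: scan C: cost=20, card=20
step 2: join B via merge
    card(P join B) = 20*300/(4) = 1500
    cost = 20 + 20*5 + 300*9 + 20 + 300 = 3140
step 3: join D via hash
    card(P join D) = 1500*150/(50) = 4500
    cost = 3140 + 2*150*8 + 1500 = 7040
step 4: join E via nl
    card(P join E) = 4500*500/(10) = 225000
    cost = 7040 + 4500*500 = 2257040
step 5: join A via nl_idx
    card(P join A) = 225000*300/(300) = 225000
    cost = 2257040 + 225000*9 + 225000 = 4507040

4507040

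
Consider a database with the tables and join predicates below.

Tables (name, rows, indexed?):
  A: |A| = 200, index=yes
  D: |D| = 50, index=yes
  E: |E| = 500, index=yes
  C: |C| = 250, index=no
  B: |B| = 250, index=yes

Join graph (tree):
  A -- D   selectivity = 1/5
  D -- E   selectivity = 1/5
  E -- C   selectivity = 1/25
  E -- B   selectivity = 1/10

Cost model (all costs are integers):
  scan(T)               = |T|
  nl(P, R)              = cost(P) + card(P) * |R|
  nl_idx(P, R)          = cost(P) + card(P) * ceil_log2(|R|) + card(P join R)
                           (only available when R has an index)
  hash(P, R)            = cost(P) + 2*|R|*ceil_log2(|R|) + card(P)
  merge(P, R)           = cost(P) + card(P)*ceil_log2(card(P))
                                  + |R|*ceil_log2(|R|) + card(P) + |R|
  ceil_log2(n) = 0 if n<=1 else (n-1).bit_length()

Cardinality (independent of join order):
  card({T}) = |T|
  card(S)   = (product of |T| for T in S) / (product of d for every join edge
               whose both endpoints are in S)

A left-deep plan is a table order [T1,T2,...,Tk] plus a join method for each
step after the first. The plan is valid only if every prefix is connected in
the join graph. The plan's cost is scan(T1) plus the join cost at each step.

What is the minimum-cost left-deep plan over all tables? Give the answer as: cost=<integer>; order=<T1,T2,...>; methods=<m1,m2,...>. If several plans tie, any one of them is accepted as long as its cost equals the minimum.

Selinger DP (subsets sized 1..n):
  {A}: scan cost=200, card=200
  {D}: scan cost=50, card=50
  {E}: scan cost=500, card=500
  {C}: scan cost=250, card=250
  {B}: scan cost=250, card=250
  {AD}: card=2000; try (D,hash)→1000, (A,merge)→2200, (D,merge)→2350, (A,nl_idx)→2450, (A,hash)→3300, (D,nl_idx)→3400 …(+2); best=1000 via (D,hash)
  {DE}: card=5000; try (D,hash)→1600, (E,merge)→5400, (E,nl_idx)→5500, (D,merge)→5850, (D,nl_idx)→8500, (E,hash)→9100 …(+2); best=1600 via (D,hash)
  {CE}: card=5000; try (C,hash)→5000, (E,merge)→7500, (E,nl_idx)→7500, (C,merge)→7750, (E,hash)→9500, (E,nl)→125250 …(+1); best=5000 via (C,hash)
  {BE}: card=12500; try (B,hash)→5000, (E,merge)→7500, (B,merge)→7750, (E,hash)→9500, (E,nl_idx)→15000, (B,nl_idx)→17000 …(+2); best=5000 via (B,hash)
  {ADE}: card=200000; try (A,hash)→9800, (E,hash)→12000, (E,merge)→30000, (A,merge)→73400, (E,nl_idx)→219000, (A,nl_idx)→241600 …(+2); best=9800 via (A,hash)
  {CDE}: card=50000; try (D,hash)→10600, (C,hash)→10600, (C,merge)→73850, (D,merge)→75350, (D,nl_idx)→85000, (D,nl)→255000 …(+1); best=10600 via (D,hash)
  {BDE}: card=125000; try (B,hash)→10600, (D,hash)→18100, (B,merge)→73850, (B,nl_idx)→166600, (D,merge)→192850, (D,nl_idx)→205000 …(+2); best=10600 via (B,hash)
  {BCE}: card=125000; try (B,hash)→14000, (C,hash)→21500, (B,merge)→77250, (B,nl_idx)→170000, (C,merge)→194750, (B,nl)→1255000 …(+1); best=14000 via (B,hash)
  {ACDE}: card=2000000; try (A,hash)→63800, (C,hash)→213800, (A,merge)→862400, (A,nl_idx)→2410600, (C,merge)→3812050, (A,nl)→10010600 …(+1); best=63800 via (A,hash)
  {ABDE}: card=5000000; try (A,hash)→138800, (B,hash)→213800, (A,merge)→2262400, (B,merge)→3812050, (A,nl_idx)→6010600, (B,nl_idx)→6609800 …(+2); best=138800 via (A,hash)
  {BCDE}: card=1250000; try (B,hash)→64600, (D,hash)→139600, (C,hash)→139600, (B,merge)→862850, (B,nl_idx)→1660600, (D,nl_idx)→2014000 …(+5); best=64600 via (B,hash)
  {ABCDE}: card=50000000; try (A,hash)→1317800, (B,hash)→2067800, (C,hash)→5142800, (A,merge)→27566400, (B,merge)→44066050, (A,nl_idx)→60064600 …(+5); best=1317800 via (A,hash)

cost=1317800; order=E,C,D,B,A; methods=hash,hash,hash,hash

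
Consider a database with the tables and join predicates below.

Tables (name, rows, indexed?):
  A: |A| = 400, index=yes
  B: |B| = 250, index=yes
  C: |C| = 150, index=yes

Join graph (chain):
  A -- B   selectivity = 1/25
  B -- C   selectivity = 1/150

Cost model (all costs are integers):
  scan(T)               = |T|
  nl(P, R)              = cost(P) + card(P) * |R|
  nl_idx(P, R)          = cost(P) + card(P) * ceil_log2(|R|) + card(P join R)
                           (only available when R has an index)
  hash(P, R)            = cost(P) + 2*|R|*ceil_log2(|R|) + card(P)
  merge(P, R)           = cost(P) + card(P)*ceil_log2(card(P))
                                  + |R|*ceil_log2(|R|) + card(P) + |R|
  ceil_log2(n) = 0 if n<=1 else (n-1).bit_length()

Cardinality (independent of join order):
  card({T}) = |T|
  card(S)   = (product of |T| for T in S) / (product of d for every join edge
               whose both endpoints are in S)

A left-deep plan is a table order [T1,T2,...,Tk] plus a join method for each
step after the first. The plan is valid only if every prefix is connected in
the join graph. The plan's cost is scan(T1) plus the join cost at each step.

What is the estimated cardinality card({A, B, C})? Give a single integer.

4000

Tables in S: A(400), B(250), C(150)
Edges inside S: A-B(d=25), B-C(d=150)
numerator = 400 * 250 * 150 = 15000000
denominator = 25 * 150 = 3750
card(S) = 15000000 / 3750 = 4000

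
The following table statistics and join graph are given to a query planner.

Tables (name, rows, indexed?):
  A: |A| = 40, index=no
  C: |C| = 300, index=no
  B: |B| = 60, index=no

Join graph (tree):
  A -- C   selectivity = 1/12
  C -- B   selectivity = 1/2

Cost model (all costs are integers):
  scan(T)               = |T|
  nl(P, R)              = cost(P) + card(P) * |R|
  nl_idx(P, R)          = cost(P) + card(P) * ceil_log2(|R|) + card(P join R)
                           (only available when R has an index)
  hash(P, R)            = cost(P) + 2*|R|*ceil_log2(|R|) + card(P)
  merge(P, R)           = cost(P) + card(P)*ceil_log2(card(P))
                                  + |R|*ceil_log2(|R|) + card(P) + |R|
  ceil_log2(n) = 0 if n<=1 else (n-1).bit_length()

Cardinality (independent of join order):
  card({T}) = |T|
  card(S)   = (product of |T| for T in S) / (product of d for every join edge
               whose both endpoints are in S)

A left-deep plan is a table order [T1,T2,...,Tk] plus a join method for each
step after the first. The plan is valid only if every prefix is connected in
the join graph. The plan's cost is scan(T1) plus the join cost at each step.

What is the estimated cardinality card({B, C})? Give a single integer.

Tables in S: B(60), C(300)
Edges inside S: C-B(d=2)
numerator = 60 * 300 = 18000
denominator = 2 = 2
card(S) = 18000 / 2 = 9000

9000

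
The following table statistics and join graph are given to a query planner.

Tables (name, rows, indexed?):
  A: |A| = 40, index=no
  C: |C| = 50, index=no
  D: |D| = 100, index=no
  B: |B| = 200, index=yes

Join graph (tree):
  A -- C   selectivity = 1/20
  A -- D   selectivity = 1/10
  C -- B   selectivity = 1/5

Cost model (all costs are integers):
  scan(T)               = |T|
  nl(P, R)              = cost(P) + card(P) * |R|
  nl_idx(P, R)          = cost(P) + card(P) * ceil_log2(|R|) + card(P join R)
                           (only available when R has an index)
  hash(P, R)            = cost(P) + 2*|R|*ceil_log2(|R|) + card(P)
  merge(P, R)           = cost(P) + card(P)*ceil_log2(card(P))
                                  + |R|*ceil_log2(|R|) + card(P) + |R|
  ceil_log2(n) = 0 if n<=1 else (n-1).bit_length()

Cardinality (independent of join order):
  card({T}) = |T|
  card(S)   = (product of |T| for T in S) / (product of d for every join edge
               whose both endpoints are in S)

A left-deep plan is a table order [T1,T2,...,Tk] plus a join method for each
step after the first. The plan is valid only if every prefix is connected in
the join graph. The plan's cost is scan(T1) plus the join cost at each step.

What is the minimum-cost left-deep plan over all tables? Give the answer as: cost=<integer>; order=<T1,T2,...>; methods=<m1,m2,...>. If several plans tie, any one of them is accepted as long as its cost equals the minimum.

Selinger DP (subsets sized 1..n):
  {A}: scan cost=40, card=40
  {C}: scan cost=50, card=50
  {D}: scan cost=100, card=100
  {B}: scan cost=200, card=200
  {AC}: card=100; try (A,hash)→580, (C,merge)→670, (C,hash)→680, (A,merge)→680, (C,nl)→2040, (A,nl)→2050; best=580 via (A,hash)
  {AD}: card=400; try (A,hash)→680, (D,merge)→1120, (A,merge)→1180, (D,hash)→1480, (D,nl)→4040, (A,nl)→4100; best=680 via (A,hash)
  {BC}: card=2000; try (C,hash)→1000, (B,merge)→2200, (C,merge)→2350, (B,nl_idx)→2450, (B,hash)→3300, (B,nl)→10050 …(+1); best=1000 via (C,hash)
  {ACD}: card=1000; try (C,hash)→1680, (D,hash)→2080, (D,merge)→2180, (C,merge)→5030, (D,nl)→10580, (C,nl)→20680; best=1680 via (C,hash)
  {ABC}: card=4000; try (B,merge)→3180, (A,hash)→3480, (B,hash)→3880, (B,nl_idx)→5380, (B,nl)→20580, (A,merge)→25280 …(+1); best=3180 via (B,merge)
  {ABCD}: card=40000; try (B,hash)→5880, (D,hash)→8580, (B,merge)→14480, (B,nl_idx)→49680, (D,merge)→55980, (B,nl)→201680 …(+1); best=5880 via (B,hash)

cost=5880; order=D,A,C,B; methods=hash,hash,hash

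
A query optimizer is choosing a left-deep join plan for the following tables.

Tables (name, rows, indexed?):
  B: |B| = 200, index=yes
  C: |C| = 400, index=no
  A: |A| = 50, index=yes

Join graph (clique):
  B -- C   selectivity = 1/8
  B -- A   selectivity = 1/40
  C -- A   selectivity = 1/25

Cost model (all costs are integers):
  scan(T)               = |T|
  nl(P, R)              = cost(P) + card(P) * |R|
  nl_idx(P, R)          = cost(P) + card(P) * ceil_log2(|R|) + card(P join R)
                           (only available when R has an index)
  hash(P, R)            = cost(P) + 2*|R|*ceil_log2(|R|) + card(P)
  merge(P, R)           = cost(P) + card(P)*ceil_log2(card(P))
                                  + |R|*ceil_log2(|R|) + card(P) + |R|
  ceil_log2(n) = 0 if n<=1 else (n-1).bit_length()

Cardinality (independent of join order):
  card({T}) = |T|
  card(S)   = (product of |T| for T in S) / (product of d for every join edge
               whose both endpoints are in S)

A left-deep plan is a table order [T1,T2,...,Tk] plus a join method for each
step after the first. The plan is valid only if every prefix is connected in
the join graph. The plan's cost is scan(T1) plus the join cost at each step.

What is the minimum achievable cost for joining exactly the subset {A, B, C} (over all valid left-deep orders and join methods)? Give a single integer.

5400

Selinger DP over subsets of {A,B,C}:
  {B}: scan cost=200, card=200
  {C}: scan cost=400, card=400
  {A}: scan cost=50, card=50
  {BC}: card=10000; try (B,hash)→4000, (C,merge)→6000, (B,merge)→6200, (C,hash)→7600, (B,nl_idx)→13600, (C,nl)→80200 …(+1); best=4000 via (B,hash)
  {AB}: card=250; try (B,nl_idx)→700, (A,hash)→1000, (A,nl_idx)→1650, (B,merge)→2200, (A,merge)→2350, (B,hash)→3300 …(+2); best=700 via (B,nl_idx)
  {AC}: card=800; try (A,hash)→1400, (A,nl_idx)→3600, (C,merge)→4400, (A,merge)→4750, (C,hash)→7300, (C,nl)→20050 …(+1); best=1400 via (A,hash)
  {ABC}: card=500; try (B,hash)→5400, (C,merge)→6950, (C,hash)→8150, (B,nl_idx)→8300, (B,merge)→12000, (A,hash)→14600 …(+5); best=5400 via (B,hash)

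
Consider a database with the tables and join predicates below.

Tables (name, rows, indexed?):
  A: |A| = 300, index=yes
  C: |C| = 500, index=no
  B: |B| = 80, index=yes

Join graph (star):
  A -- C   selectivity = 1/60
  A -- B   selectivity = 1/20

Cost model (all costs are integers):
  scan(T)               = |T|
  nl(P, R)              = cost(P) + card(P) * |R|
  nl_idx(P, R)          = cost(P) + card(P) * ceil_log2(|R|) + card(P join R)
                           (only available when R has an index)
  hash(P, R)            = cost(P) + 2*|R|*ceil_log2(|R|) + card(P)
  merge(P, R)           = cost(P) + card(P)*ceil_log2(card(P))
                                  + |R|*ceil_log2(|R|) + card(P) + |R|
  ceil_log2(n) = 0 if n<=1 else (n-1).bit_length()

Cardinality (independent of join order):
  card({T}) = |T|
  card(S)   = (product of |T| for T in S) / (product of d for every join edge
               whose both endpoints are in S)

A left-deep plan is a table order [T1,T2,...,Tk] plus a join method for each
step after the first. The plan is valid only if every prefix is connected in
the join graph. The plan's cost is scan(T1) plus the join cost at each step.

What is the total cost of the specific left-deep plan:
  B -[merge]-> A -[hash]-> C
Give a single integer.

step 1: scan B: cost=80, card=80
step 2: join A via merge
    card(P join A) = 80*300/(20) = 1200
    cost = 80 + 80*7 + 300*9 + 80 + 300 = 3720
step 3: join C via hash
    card(P join C) = 1200*500/(60) = 10000
    cost = 3720 + 2*500*9 + 1200 = 13920

13920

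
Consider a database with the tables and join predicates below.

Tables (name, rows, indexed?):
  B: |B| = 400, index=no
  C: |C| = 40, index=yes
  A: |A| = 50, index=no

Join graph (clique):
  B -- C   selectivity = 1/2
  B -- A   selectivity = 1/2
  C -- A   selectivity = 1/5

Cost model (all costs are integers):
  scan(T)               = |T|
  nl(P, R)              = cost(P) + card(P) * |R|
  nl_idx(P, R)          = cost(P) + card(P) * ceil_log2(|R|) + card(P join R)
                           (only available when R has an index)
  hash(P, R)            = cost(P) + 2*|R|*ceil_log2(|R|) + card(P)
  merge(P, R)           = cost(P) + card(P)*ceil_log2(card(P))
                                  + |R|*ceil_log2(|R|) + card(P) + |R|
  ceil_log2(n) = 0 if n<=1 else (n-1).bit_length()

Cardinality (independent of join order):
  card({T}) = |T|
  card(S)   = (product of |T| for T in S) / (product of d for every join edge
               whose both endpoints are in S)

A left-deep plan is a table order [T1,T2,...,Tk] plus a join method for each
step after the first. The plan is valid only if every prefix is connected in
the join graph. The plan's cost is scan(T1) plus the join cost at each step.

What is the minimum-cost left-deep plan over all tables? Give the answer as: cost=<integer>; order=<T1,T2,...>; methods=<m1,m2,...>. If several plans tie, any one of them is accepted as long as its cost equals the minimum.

cost=8180; order=A,C,B; methods=hash,hash

Selinger DP (subsets sized 1..n):
  {B}: scan cost=400, card=400
  {C}: scan cost=40, card=40
  {A}: scan cost=50, card=50
  {BC}: card=8000; try (C,hash)→1280, (B,merge)→4320, (C,merge)→4680, (B,hash)→7280, (C,nl_idx)→10800, (B,nl)→16040 …(+1); best=1280 via (C,hash)
  {AB}: card=10000; try (A,hash)→1400, (B,merge)→4400, (A,merge)→4750, (B,hash)→7300, (B,nl)→20050, (A,nl)→20400; best=1400 via (A,hash)
  {AC}: card=400; try (C,hash)→580, (A,merge)→670, (C,merge)→680, (A,hash)→680, (C,nl_idx)→750, (A,nl)→2040 …(+1); best=580 via (C,hash)
  {ABC}: card=40000; try (B,hash)→8180, (B,merge)→8580, (A,hash)→9880, (C,hash)→11880, (C,nl_idx)→101400, (A,merge)→113630 …(+4); best=8180 via (B,hash)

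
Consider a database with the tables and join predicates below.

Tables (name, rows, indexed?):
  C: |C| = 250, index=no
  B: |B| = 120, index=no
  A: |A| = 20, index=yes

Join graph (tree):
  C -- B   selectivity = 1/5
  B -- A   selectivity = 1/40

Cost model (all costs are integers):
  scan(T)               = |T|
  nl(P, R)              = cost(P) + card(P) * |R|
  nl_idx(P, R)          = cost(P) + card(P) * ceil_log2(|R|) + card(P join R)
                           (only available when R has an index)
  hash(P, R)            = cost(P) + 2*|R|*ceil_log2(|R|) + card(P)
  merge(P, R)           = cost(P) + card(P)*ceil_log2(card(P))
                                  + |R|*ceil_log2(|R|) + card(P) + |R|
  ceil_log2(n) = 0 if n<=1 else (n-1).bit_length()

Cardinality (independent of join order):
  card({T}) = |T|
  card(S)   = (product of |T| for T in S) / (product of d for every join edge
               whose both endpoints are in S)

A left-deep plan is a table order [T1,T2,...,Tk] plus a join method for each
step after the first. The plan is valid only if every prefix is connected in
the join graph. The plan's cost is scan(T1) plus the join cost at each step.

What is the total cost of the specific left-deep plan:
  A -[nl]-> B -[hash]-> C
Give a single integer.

step 1: scan A: cost=20, card=20
step 2: join B via nl
    card(P join B) = 20*120/(40) = 60
    cost = 20 + 20*120 = 2420
step 3: join C via hash
    card(P join C) = 60*250/(5) = 3000
    cost = 2420 + 2*250*8 + 60 = 6480

6480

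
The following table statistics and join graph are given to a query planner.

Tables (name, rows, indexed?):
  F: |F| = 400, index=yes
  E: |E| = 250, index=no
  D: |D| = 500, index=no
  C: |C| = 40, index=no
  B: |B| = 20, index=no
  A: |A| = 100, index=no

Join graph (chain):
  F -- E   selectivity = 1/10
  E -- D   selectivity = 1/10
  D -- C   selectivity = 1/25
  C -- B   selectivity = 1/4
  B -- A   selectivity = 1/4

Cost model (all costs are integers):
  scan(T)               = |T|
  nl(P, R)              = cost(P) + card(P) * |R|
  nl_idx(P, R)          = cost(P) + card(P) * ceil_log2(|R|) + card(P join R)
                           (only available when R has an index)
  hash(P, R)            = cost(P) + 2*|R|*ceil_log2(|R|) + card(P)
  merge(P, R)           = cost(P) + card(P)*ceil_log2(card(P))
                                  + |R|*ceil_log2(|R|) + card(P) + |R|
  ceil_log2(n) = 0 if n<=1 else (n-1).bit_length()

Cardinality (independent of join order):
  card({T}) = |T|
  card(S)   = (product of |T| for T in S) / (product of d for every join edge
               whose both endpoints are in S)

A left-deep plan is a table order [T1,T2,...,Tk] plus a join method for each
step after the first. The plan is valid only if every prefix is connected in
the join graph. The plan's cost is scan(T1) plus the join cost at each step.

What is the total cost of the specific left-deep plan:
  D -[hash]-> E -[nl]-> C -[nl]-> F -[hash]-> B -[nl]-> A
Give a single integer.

step 1: scan D: cost=500, card=500
step 2: join E via hash
    card(P join E) = 500*250/(10) = 12500
    cost = 500 + 2*250*8 + 500 = 5000
step 3: join C via nl
    card(P join C) = 12500*40/(25) = 20000
    cost = 5000 + 12500*40 = 505000
step 4: join F via nl
    card(P join F) = 20000*400/(10) = 800000
    cost = 505000 + 20000*400 = 8505000
step 5: join B via hash
    card(P join B) = 800000*20/(4) = 4000000
    cost = 8505000 + 2*20*5 + 800000 = 9305200
step 6: join A via nl
    card(P join A) = 4000000*100/(4) = 100000000
    cost = 9305200 + 4000000*100 = 409305200

409305200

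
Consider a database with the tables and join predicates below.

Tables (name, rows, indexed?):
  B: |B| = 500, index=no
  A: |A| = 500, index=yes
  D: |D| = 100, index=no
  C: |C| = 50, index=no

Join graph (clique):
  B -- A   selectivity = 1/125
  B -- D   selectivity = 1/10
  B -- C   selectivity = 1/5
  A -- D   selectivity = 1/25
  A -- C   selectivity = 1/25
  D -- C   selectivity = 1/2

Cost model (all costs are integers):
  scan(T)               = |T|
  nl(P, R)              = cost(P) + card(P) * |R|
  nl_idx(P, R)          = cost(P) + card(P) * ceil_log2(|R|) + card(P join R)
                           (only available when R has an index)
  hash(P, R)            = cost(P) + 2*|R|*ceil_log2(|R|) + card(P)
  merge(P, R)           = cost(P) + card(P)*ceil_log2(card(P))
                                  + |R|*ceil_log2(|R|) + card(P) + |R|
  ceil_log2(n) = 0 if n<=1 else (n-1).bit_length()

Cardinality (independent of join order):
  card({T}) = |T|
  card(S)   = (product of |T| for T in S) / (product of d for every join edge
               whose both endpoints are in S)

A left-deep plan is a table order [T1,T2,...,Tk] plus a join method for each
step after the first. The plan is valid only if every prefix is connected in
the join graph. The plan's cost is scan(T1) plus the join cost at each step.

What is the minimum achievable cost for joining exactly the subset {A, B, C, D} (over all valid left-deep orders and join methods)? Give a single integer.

11800

Selinger DP over subsets of {A,B,C,D}:
  {B}: scan cost=500, card=500
  {A}: scan cost=500, card=500
  {D}: scan cost=100, card=100
  {C}: scan cost=50, card=50
  {AB}: card=2000; try (A,nl_idx)→7000, (B,hash)→10000, (A,hash)→10000, (B,merge)→10500, (A,merge)→10500, (B,nl)→250500 …(+1); best=7000 via (A,nl_idx)
  {BD}: card=5000; try (D,hash)→2400, (B,merge)→5900, (D,merge)→6300, (B,hash)→9200, (B,nl)→50100, (D,nl)→50500; best=2400 via (D,hash)
  {BC}: card=5000; try (C,hash)→1600, (B,merge)→5400, (C,merge)→5850, (B,hash)→9100, (B,nl)→25050, (C,nl)→25500; best=1600 via (C,hash)
  {AD}: card=2000; try (D,hash)→2400, (A,nl_idx)→3000, (A,merge)→5900, (D,merge)→6300, (A,hash)→9200, (A,nl)→50100 …(+1); best=2400 via (D,hash)
  {AC}: card=1000; try (A,nl_idx)→1500, (C,hash)→1600, (A,merge)→5400, (C,merge)→5850, (A,hash)→9100, (A,nl)→25050 …(+1); best=1500 via (A,nl_idx)
  {CD}: card=2500; try (C,hash)→800, (D,merge)→1200, (C,merge)→1250, (D,hash)→1500, (D,nl)→5050, (C,nl)→5100; best=800 via (C,hash)
  {ABD}: card=800; try (D,hash)→10400, (B,hash)→13400, (A,hash)→16400, (B,merge)→31400, (D,merge)→31800, (A,nl_idx)→48200 …(+4); best=10400 via (D,hash)
  {ABC}: card=800; try (C,hash)→9600, (B,hash)→11500, (A,hash)→15600, (B,merge)→17500, (C,merge)→31350, (A,nl_idx)→47400 …(+4); best=9600 via (C,hash)
  {BCD}: card=25000; try (D,hash)→8000, (C,hash)→8000, (B,hash)→12300, (B,merge)→38300, (D,merge)→72400, (C,merge)→72750 …(+3); best=8000 via (D,hash)
  {ACD}: card=2000; try (D,hash)→3900, (C,hash)→5000, (A,hash)→12300, (D,merge)→13300, (A,nl_idx)→25300, (C,merge)→26750 …(+4); best=3900 via (D,hash)
  {ABCD}: card=160; try (D,hash)→11800, (C,hash)→11800, (B,hash)→14900, (D,merge)→19200, (C,merge)→19550, (B,merge)→32900 …(+7); best=11800 via (D,hash)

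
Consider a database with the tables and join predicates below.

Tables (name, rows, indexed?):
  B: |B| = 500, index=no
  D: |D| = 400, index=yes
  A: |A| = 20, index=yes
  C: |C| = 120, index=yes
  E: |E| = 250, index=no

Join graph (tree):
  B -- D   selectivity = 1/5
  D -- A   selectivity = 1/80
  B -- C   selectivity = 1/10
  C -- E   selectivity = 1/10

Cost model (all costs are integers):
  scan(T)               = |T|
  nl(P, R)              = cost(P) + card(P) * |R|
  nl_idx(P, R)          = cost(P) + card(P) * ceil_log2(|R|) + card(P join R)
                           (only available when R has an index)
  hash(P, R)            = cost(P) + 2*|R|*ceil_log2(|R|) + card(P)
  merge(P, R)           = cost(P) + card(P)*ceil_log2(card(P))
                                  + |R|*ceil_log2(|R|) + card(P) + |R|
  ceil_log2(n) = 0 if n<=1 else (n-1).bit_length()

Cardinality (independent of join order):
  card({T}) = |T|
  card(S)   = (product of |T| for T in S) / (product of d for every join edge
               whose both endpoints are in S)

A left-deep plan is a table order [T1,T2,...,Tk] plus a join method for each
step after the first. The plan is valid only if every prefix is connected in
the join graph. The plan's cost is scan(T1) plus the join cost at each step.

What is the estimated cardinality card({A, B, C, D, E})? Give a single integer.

3000000

Tables in S: A(20), B(500), C(120), D(400), E(250)
Edges inside S: B-D(d=5), D-A(d=80), B-C(d=10), C-E(d=10)
numerator = 20 * 500 * 120 * 400 * 250 = 120000000000
denominator = 5 * 80 * 10 * 10 = 40000
card(S) = 120000000000 / 40000 = 3000000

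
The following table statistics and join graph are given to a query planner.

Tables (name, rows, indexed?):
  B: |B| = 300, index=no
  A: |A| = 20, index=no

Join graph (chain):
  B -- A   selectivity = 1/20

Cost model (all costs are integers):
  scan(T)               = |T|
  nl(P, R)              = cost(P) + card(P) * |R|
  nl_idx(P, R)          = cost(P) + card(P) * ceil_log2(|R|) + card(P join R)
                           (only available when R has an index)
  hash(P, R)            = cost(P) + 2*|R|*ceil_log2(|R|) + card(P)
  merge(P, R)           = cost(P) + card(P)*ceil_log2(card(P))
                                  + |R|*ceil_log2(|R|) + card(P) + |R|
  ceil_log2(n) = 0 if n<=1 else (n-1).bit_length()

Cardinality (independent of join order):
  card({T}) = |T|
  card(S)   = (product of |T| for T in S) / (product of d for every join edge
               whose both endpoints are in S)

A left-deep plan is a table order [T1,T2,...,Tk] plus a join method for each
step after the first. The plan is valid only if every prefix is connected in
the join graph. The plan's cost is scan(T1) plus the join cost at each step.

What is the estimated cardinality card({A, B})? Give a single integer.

300

Tables in S: A(20), B(300)
Edges inside S: B-A(d=20)
numerator = 20 * 300 = 6000
denominator = 20 = 20
card(S) = 6000 / 20 = 300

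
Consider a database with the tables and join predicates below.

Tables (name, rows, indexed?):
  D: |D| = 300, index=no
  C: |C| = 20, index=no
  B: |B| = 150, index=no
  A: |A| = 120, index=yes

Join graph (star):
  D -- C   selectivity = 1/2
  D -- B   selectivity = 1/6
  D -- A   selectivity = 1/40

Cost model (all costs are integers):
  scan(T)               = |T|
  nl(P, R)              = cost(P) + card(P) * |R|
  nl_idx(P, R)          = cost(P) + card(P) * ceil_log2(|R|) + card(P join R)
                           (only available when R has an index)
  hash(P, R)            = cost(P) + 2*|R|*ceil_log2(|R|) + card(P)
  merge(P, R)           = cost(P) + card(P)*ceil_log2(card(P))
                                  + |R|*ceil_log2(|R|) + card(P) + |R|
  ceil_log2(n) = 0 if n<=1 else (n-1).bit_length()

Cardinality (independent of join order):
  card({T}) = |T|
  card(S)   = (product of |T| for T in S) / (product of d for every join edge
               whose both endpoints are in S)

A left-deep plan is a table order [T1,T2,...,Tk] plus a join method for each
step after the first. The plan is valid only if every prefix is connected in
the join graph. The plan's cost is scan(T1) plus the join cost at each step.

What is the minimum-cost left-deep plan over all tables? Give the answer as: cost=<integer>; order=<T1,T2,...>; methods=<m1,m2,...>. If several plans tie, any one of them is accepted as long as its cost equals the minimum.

Selinger DP (subsets sized 1..n):
  {D}: scan cost=300, card=300
  {C}: scan cost=20, card=20
  {B}: scan cost=150, card=150
  {A}: scan cost=120, card=120
  {CD}: card=3000; try (C,hash)→800, (D,merge)→3140, (C,merge)→3420, (D,hash)→5440, (D,nl)→6020, (C,nl)→6300; best=800 via (C,hash)
  {BD}: card=7500; try (B,hash)→3000, (D,merge)→4500, (B,merge)→4650, (D,hash)→5700, (D,nl)→45150, (B,nl)→45300; best=3000 via (B,hash)
  {AD}: card=900; try (A,hash)→2280, (A,nl_idx)→3300, (D,merge)→4080, (A,merge)→4260, (D,hash)→5640, (D,nl)→36120 …(+1); best=2280 via (A,hash)
  {BCD}: card=75000; try (B,hash)→6200, (C,hash)→10700, (B,merge)→41150, (C,merge)→108120, (C,nl)→153000, (B,nl)→450800; best=6200 via (B,hash)
  {ACD}: card=9000; try (C,hash)→3380, (A,hash)→5480, (C,merge)→12300, (C,nl)→20280, (A,nl_idx)→30800, (A,merge)→40760 …(+1); best=3380 via (C,hash)
  {ABD}: card=22500; try (B,hash)→5580, (A,hash)→12180, (B,merge)→13530, (A,nl_idx)→78000, (A,merge)→108960, (B,nl)→137280 …(+1); best=5580 via (B,hash)
  {ABCD}: card=225000; try (B,hash)→14780, (C,hash)→28280, (A,hash)→82880, (B,merge)→139730, (C,merge)→365700, (C,nl)→455580 …(+4); best=14780 via (B,hash)

cost=14780; order=D,A,C,B; methods=hash,hash,hash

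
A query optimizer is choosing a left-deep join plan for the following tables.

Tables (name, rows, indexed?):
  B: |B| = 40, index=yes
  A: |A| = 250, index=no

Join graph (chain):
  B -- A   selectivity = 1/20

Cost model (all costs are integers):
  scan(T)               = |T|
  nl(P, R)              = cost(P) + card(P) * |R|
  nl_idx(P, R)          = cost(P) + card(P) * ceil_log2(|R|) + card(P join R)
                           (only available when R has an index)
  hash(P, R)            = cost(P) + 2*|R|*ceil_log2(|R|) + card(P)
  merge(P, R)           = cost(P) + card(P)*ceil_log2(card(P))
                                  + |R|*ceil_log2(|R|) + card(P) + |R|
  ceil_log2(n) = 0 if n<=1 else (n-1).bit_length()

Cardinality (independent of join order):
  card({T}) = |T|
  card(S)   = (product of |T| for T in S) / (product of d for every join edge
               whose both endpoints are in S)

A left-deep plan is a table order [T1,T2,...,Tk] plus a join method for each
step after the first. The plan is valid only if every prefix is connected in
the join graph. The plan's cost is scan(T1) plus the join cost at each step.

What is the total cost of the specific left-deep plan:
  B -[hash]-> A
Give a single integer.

step 1: scan B: cost=40, card=40
step 2: join A via hash
    card(P join A) = 40*250/(20) = 500
    cost = 40 + 2*250*8 + 40 = 4080

4080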